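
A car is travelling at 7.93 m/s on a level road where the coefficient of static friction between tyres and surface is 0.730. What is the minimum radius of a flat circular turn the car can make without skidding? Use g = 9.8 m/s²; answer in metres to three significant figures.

8.79 m

At the limit, μ_s m g = m v²/r, so r_min = v²/(μ_s g) = (7.93)²/(0.730 × 9.8) = 62.88/7.154 = 8.790 m.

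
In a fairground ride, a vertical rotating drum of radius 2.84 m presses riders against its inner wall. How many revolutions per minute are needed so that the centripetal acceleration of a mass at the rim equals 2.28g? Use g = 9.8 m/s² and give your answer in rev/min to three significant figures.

Require ω²r = 2.28g, so ω = √(2.28 × 9.8/2.84) = 2.805 rad/s.
In rev/min: ω × 60/(2π) = 2.805 × 60/(2π) = 26.79 rev/min.

26.8 rev/min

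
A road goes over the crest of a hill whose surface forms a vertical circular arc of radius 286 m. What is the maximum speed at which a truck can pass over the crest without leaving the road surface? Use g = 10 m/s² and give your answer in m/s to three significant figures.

53.5 m/s

At the crest the centre of the circle is below the truck, so the net downward (centripetal) force is mg − N = mv²/r.
The truck leaves the road when N → 0, giving v_max = √(g r) = √(10.0 × 286) = 53.48 m/s.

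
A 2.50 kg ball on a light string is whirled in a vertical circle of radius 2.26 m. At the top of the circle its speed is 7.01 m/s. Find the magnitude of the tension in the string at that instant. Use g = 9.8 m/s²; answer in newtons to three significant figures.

29.9 N

At the top, both T and the weight mg point inward (toward the centre), so T + mg = mv²/r.
T = m(v²/r − g) = 2.50 × ((7.01)²/2.26 − 9.8) = 2.50 × (21.74 − 9.8) = 2.50 × 11.94 = 29.86 N.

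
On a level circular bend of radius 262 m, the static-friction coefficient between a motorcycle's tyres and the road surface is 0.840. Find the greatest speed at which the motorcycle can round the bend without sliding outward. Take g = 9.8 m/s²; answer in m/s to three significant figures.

46.4 m/s

Friction provides the centripetal force on a flat curve. At maximum speed it is at its limiting value: μ_s m g = m v²/r.
Mass cancels: v_max = √(μ_s g r) = √(0.840 × 9.8 × 262) = √2157 = 46.44 m/s.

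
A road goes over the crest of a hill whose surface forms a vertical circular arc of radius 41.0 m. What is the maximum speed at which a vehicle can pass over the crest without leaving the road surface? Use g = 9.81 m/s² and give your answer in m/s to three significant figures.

At the crest the centre of the circle is below the vehicle, so the net downward (centripetal) force is mg − N = mv²/r.
The vehicle leaves the road when N → 0, giving v_max = √(g r) = √(9.81 × 41.0) = 20.06 m/s.

20.1 m/s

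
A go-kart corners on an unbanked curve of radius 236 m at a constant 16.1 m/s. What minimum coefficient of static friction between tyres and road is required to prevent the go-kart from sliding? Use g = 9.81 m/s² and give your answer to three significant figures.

Friction provides the centripetal force: μ_s m g = m v²/r, so μ_s = v²/(g r) = (16.10)²/(9.81 × 236) = 259.2/2315 = 0.1120.

0.112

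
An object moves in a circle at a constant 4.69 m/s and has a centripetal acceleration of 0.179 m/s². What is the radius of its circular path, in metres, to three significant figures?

123 m

a_c = v²/r ⇒ r = v²/a_c = (4.69)²/0.179 = 22.00/0.179 = 122.9 m.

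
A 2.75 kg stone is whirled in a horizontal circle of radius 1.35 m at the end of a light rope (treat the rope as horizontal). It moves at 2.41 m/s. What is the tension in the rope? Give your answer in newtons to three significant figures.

11.8 N

The tension is the only horizontal force, so it supplies the full centripetal force: T = m v²/r = 2.75 × (2.410)²/1.35 = 2.75 × 5.808/1.35 = 11.83 N.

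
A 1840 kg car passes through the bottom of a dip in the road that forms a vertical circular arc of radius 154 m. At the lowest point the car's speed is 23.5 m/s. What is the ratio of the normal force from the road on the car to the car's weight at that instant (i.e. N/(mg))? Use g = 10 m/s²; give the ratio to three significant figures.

At the bottom, N − mg = mv²/r, so N = m(v²/r + g) and N/(mg) = v²/(rg) + 1 = (23.5)²/(154 × 10.0) + 1 = 0.3586 + 1 = 1.359.

1.36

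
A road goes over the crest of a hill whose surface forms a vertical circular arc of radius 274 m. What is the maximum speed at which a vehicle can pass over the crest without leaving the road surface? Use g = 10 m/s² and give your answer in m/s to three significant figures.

52.3 m/s

At the crest the centre of the circle is below the vehicle, so the net downward (centripetal) force is mg − N = mv²/r.
The vehicle leaves the road when N → 0, giving v_max = √(g r) = √(10.0 × 274) = 52.35 m/s.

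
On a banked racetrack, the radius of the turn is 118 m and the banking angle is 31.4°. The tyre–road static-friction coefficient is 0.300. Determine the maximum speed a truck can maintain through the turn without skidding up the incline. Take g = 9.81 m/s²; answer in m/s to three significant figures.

35.9 m/s

At the maximum speed, friction acts down the slope at its limiting value f = μN. Radially (horizontal, toward centre): N sinθ + μN cosθ = mv²/r. Vertically: N cosθ − μN sinθ = mg.
Dividing: v² = r g (sinθ + μcosθ)/(cosθ − μsinθ).
sinθ + μcosθ = 0.5210 + 0.300×0.8536 = 0.7771; cosθ − μsinθ = 0.8536 − 0.300×0.5210 = 0.6972.
v² = 118 × 9.81 × 0.7771/0.6972 = 1290 m²/s², so v = 35.92 m/s.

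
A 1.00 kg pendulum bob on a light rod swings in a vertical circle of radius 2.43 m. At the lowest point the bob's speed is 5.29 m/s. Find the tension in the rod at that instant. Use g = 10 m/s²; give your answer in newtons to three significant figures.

At the lowest point, T points up (toward the centre) and the weight mg points down (away from the centre), so the net inward force is T − mg = mv²/r.
T = m(v²/r + g) = 1.00 × ((5.29)²/2.43 + 10.0) = 1.00 × (11.52 + 10.0) = 1.00 × 21.52 = 21.52 N.

21.5 N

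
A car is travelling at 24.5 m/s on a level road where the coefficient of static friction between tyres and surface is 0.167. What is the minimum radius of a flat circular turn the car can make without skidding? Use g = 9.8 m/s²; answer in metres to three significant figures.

367 m

At the limit, μ_s m g = m v²/r, so r_min = v²/(μ_s g) = (24.5)²/(0.167 × 9.8) = 600.2/1.637 = 366.8 m.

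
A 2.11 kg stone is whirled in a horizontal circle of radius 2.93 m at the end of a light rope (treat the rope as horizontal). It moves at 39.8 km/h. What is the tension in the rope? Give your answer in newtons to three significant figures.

88.0 N

v = 39.8 km/h = 39.8/3.6 = 11.06 m/s.
The tension is the only horizontal force, so it supplies the full centripetal force: T = m v²/r = 2.11 × (11.06)²/2.93 = 2.11 × 122.2/2.93 = 88.02 N.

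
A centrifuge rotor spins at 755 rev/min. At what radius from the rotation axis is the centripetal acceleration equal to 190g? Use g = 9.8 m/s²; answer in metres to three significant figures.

0.298 m

ω = 755 rev/min × 2π/60 = 79.06 rad/s.
a_c = ω²r = 190g ⇒ r = 190 × 9.8 / (79.06)² = 1862/6251 = 0.2979 m.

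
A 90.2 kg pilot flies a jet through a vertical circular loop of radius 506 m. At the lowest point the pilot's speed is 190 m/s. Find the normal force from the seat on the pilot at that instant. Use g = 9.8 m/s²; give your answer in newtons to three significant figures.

7320 N

At the lowest point, N points up (toward the centre) and the weight mg points down (away from the centre), so the net inward force is N − mg = mv²/r.
N = m(v²/r + g) = 90.2 × ((190)²/506 + 9.8) = 90.2 × (71.34 + 9.8) = 90.2 × 81.14 = 7319 N.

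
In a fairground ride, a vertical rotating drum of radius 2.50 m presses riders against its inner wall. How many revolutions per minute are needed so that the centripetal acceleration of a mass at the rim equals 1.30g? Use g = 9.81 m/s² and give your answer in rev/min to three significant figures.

Require ω²r = 1.30g, so ω = √(1.30 × 9.81/2.50) = 2.259 rad/s.
In rev/min: ω × 60/(2π) = 2.259 × 60/(2π) = 21.57 rev/min.

21.6 rev/min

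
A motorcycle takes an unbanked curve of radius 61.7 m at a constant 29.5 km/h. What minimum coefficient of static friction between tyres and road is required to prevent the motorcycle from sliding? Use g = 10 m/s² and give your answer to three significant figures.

0.109

v = 29.5/3.6 = 8.194 m/s.
Friction provides the centripetal force: μ_s m g = m v²/r, so μ_s = v²/(g r) = (8.194)²/(10.0 × 61.7) = 67.15/617.0 = 0.1088.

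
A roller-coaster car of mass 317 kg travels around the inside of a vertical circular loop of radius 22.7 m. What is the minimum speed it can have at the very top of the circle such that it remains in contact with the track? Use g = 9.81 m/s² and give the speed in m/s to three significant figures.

At the highest point the centre is directly below, so both the weight and N act inward: N + mg = mv²/r.
At minimum speed N → 0, so mg = mv_min²/r ⇒ v_min = √(g r) = √(9.81 × 22.7) = 14.92 m/s.

14.9 m/s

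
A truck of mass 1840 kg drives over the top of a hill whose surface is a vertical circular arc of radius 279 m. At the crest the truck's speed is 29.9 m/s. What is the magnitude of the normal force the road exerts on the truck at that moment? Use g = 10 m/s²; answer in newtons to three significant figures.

12500 N

At the crest the centripetal acceleration points downward (toward the centre of the arc), so mg − N = mv²/r.
N = m(g − v²/r) = 1840 × (10.0 − (29.9)²/279) = 1840 × (10.0 − 3.204) = 1840 × 6.796 = 12500 N.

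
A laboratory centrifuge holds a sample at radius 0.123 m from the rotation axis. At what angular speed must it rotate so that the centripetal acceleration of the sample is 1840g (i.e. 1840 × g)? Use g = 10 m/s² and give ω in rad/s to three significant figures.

387 rad/s

Centripetal acceleration a_c = ω²r. Setting ω²r = 1840g:
ω = √(1840g / r) = √(1840 × 10.0 / 0.123) = √149600 = 386.8 rad/s.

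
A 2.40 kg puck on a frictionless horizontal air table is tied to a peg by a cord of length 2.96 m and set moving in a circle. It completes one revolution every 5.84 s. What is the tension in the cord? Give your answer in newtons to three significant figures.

8.22 N

v = 2πr/T = 2π × 2.96/5.84 = 3.185 m/s.
The tension is the only horizontal force, so it supplies the full centripetal force: T = m v²/r = 2.40 × (3.185)²/2.96 = 2.40 × 10.14/2.96 = 8.223 N.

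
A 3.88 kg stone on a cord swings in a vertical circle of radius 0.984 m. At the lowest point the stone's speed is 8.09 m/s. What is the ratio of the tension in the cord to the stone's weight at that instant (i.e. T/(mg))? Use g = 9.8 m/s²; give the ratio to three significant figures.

At the bottom, T − mg = mv²/r, so T = m(v²/r + g) and T/(mg) = v²/(rg) + 1 = (8.09)²/(0.984 × 9.8) + 1 = 6.787 + 1 = 7.787.

7.79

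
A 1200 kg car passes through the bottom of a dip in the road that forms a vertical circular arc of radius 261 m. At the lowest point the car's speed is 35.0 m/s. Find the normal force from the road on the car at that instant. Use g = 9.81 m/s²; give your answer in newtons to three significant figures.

At the lowest point, N points up (toward the centre) and the weight mg points down (away from the centre), so the net inward force is N − mg = mv²/r.
N = m(v²/r + g) = 1200 × ((35.0)²/261 + 9.81) = 1200 × (4.693 + 9.81) = 1200 × 14.50 = 17400 N.

17400 N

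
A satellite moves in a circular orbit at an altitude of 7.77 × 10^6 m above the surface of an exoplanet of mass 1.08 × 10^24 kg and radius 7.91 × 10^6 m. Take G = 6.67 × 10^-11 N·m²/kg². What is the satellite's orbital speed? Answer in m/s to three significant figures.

2140 m/s

Orbital radius r = R + h = 7.91 × 10^6 + 7.77 × 10^6 = 1.568 × 10^7 m.
Gravity supplies the centripetal force: G M m / r² = m v² / r, so v = √(GM/r).
v = √(6.67 × 10^-11 × 1.08 × 10^24 / 1.568 × 10^7) = √(4.594 × 10^6) = 2143 m/s.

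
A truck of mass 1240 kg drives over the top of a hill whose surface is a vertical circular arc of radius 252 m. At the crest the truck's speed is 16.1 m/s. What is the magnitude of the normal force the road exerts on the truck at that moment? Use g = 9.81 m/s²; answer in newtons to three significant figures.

10900 N

At the crest the centripetal acceleration points downward (toward the centre of the arc), so mg − N = mv²/r.
N = m(g − v²/r) = 1240 × (9.81 − (16.1)²/252) = 1240 × (9.81 − 1.029) = 1240 × 8.781 = 10890 N.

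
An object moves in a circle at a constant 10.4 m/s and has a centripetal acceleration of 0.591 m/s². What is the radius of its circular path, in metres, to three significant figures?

183 m

a_c = v²/r ⇒ r = v²/a_c = (10.4)²/0.591 = 108.2/0.591 = 183.0 m.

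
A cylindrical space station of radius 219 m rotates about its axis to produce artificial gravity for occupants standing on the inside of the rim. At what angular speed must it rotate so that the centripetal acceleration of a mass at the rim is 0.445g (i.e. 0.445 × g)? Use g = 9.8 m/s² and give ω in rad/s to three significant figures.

Centripetal acceleration a_c = ω²r. Setting ω²r = 0.445g:
ω = √(0.445g / r) = √(0.445 × 9.8 / 219) = √0.01991 = 0.1411 rad/s.

0.141 rad/s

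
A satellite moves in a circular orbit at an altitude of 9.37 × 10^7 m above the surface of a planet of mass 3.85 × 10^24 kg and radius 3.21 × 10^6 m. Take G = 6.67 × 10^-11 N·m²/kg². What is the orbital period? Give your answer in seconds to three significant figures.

r = R + h = 3.21 × 10^6 + 9.37 × 10^7 = 9.691 × 10^7 m. Gravity provides the centripetal force: G M m / r² = m v² / r ⇒ v = √(GM/r) = 1628 m/s.
T = 2πr/v = 2π × 9.691 × 10^7 / 1628 = 374100 s.

374000 s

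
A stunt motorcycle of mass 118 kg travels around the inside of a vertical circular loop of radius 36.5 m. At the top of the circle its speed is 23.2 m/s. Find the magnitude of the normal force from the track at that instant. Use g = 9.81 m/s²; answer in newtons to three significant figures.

At the top, both N and the weight mg point inward (toward the centre), so N + mg = mv²/r.
N = m(v²/r − g) = 118 × ((23.2)²/36.5 − 9.81) = 118 × (14.75 − 9.81) = 118 × 4.936 = 582.5 N.

582 N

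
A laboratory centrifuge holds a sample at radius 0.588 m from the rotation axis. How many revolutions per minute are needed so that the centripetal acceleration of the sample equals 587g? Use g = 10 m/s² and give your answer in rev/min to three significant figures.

Require ω²r = 587g, so ω = √(587 × 10.0/0.588) = 99.91 rad/s.
In rev/min: ω × 60/(2π) = 99.91 × 60/(2π) = 954.1 rev/min.

954 rev/min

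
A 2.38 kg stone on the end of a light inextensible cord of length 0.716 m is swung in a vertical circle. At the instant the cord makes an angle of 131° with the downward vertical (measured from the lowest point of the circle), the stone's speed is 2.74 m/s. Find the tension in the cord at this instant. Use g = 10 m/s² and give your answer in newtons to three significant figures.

9.34 N

Take the radial direction toward the centre of the circle as positive. The component of the weight along the string toward the centre is −mg cos φ (φ measured from the bottom), so Newton's second law along the string gives T − mg cos φ = m v²/r.
cos 131° = -0.6561, so T = m(v²/r + g cos φ) = 2.38 × ((2.74)²/0.716 + 10.0 × -0.6561) = 2.38 × (10.49 + (-6.561)) = 2.38 × 3.925 = 9.341 N.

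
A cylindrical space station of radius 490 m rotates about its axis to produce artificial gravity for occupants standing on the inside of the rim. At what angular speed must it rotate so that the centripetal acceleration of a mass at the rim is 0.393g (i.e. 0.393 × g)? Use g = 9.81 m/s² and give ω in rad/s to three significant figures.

0.0887 rad/s

Centripetal acceleration a_c = ω²r. Setting ω²r = 0.393g:
ω = √(0.393g / r) = √(0.393 × 9.81 / 490) = √0.007868 = 0.08870 rad/s.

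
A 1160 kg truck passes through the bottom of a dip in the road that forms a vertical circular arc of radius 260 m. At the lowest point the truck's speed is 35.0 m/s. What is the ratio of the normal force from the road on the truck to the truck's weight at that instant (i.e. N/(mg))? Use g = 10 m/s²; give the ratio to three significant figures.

1.47

At the bottom, N − mg = mv²/r, so N = m(v²/r + g) and N/(mg) = v²/(rg) + 1 = (35.0)²/(260 × 10.0) + 1 = 0.4712 + 1 = 1.471.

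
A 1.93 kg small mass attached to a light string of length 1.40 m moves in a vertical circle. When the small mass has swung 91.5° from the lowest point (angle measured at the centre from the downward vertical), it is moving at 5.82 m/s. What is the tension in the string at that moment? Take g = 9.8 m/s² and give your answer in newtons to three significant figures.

46.2 N

Take the radial direction toward the centre of the circle as positive. The component of the weight along the string toward the centre is −mg cos φ (φ measured from the bottom), so Newton's second law along the string gives T − mg cos φ = m v²/r.
cos 91.5° = -0.02618, so T = m(v²/r + g cos φ) = 1.93 × ((5.82)²/1.40 + 9.8 × -0.02618) = 1.93 × (24.19 + (-0.2565)) = 1.93 × 23.94 = 46.20 N.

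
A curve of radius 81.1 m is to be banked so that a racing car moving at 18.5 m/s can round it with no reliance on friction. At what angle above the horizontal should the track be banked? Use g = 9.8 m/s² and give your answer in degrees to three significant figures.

23.3°

With no friction, the horizontal component of the normal force provides the centripetal force: N sinθ = mv²/r, while N cosθ = mg vertically.
Dividing: tanθ = v²/(r g) = (18.5)²/(81.1 × 9.8) = 342.2/794.8 = 0.4306.
θ = arctan(0.4306) = 23.30°.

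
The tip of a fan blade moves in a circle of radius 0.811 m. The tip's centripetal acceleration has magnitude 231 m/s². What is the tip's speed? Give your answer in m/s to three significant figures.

13.7 m/s

a_c = v²/r ⇒ v = √(a_c · r) = √(231 × 0.811) = √187.3 = 13.69 m/s.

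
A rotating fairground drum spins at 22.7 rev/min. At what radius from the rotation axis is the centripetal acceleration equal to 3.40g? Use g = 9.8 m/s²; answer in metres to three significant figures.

ω = 22.7 rev/min × 2π/60 = 2.377 rad/s.
a_c = ω²r = 3.40g ⇒ r = 3.40 × 9.8 / (2.377)² = 33.32/5.651 = 5.897 m.

5.90 m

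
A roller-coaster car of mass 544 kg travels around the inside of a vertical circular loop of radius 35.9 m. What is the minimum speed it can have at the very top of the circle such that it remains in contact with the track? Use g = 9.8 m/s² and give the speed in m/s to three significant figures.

18.8 m/s

At the highest point the centre is directly below, so both the weight and N act inward: N + mg = mv²/r.
At minimum speed N → 0, so mg = mv_min²/r ⇒ v_min = √(g r) = √(9.8 × 35.9) = 18.76 m/s.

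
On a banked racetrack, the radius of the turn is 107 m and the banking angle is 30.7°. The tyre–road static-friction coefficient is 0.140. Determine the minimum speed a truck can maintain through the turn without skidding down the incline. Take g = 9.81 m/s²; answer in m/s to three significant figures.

21.0 m/s

At the minimum speed, friction acts up the slope at its limiting value f = μN. Radially (horizontal, toward centre): N sinθ − μN cosθ = mv²/r. Vertically: N cosθ + μN sinθ = mg.
Dividing: v² = r g (sinθ − μcosθ)/(cosθ + μsinθ).
sinθ − μcosθ = 0.5105 − 0.140×0.8599 = 0.3902; cosθ + μsinθ = 0.8599 + 0.140×0.5105 = 0.9313.
v² = 107 × 9.81 × 0.3902/0.9313 = 439.7 m²/s², so v = 20.97 m/s.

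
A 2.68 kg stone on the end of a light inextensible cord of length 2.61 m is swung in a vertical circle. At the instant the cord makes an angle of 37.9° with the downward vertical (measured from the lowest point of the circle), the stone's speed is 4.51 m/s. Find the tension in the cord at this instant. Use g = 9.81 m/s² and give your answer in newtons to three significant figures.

Take the radial direction toward the centre of the circle as positive. The component of the weight along the string toward the centre is −mg cos φ (φ measured from the bottom), so Newton's second law along the string gives T − mg cos φ = m v²/r.
cos 37.9° = 0.7891, so T = m(v²/r + g cos φ) = 2.68 × ((4.51)²/2.61 + 9.81 × 0.7891) = 2.68 × (7.793 + (7.741)) = 2.68 × 15.53 = 41.63 N.

41.6 N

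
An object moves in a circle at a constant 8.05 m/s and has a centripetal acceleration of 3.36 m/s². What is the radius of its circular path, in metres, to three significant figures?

19.3 m

a_c = v²/r ⇒ r = v²/a_c = (8.05)²/3.36 = 64.80/3.36 = 19.29 m.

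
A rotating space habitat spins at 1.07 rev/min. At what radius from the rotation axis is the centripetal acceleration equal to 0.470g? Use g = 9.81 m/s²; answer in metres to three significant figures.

367 m

ω = 1.07 rev/min × 2π/60 = 0.1121 rad/s.
a_c = ω²r = 0.470g ⇒ r = 0.470 × 9.81 / (0.1121)² = 4.611/0.01256 = 367.2 m.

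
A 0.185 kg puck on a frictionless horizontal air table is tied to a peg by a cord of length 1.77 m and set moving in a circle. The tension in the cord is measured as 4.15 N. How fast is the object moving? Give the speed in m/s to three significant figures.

6.30 m/s

T = m v²/r ⇒ v = √(T r / m) = √(4.15 × 1.77 / 0.185) = √39.71 = 6.301 m/s.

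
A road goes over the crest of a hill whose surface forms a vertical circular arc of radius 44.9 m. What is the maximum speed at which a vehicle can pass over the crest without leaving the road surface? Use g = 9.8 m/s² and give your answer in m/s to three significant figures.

21.0 m/s

At the crest the centre of the circle is below the vehicle, so the net downward (centripetal) force is mg − N = mv²/r.
The vehicle leaves the road when N → 0, giving v_max = √(g r) = √(9.8 × 44.9) = 20.98 m/s.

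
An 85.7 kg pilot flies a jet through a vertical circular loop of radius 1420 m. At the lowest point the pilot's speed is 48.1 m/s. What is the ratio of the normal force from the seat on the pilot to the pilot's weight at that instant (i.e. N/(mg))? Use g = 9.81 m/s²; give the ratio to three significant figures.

1.17

At the bottom, N − mg = mv²/r, so N = m(v²/r + g) and N/(mg) = v²/(rg) + 1 = (48.1)²/(1420 × 9.81) + 1 = 0.1661 + 1 = 1.166.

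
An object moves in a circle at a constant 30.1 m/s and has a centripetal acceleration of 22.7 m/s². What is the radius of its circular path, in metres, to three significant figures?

39.9 m

a_c = v²/r ⇒ r = v²/a_c = (30.1)²/22.7 = 906.0/22.7 = 39.91 m.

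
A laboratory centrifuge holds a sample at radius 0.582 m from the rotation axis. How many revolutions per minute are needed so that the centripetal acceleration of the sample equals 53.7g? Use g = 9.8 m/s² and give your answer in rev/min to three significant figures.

Require ω²r = 53.7g, so ω = √(53.7 × 9.8/0.582) = 30.07 rad/s.
In rev/min: ω × 60/(2π) = 30.07 × 60/(2π) = 287.2 rev/min.

287 rev/min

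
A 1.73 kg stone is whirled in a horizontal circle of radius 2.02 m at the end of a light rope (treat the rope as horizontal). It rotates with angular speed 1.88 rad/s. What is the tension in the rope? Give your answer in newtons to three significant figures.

12.4 N

v = ωr = 1.88 × 2.02 = 3.798 m/s.
The tension is the only horizontal force, so it supplies the full centripetal force: T = m v²/r = 1.73 × (3.798)²/2.02 = 1.73 × 14.42/2.02 = 12.35 N.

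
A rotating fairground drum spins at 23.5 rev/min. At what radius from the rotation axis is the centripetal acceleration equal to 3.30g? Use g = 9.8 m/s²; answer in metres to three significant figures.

5.34 m

ω = 23.5 rev/min × 2π/60 = 2.461 rad/s.
a_c = ω²r = 3.30g ⇒ r = 3.30 × 9.8 / (2.461)² = 32.34/6.056 = 5.340 m.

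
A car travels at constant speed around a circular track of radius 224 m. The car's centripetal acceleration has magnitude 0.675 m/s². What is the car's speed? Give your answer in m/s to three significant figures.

a_c = v²/r ⇒ v = √(a_c · r) = √(0.675 × 224) = √151.2 = 12.30 m/s.

12.3 m/s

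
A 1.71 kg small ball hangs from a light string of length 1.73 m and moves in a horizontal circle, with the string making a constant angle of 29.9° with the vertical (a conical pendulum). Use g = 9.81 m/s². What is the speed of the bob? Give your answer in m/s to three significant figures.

2.21 m/s

The radius of the circle is r = L sinθ = 1.73 × sin 29.9° = 0.8624 m.
Horizontally T sinθ = mv²/r and vertically T cosθ = mg, so tanθ = v²/(rg).
v = √(r g tanθ) = √(0.8624 × 9.81 × 0.5750) = √4.865 = 2.206 m/s.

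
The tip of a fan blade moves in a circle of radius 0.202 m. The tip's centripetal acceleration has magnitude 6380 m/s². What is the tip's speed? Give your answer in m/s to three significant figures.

35.9 m/s

a_c = v²/r ⇒ v = √(a_c · r) = √(6380 × 0.202) = √1289 = 35.90 m/s.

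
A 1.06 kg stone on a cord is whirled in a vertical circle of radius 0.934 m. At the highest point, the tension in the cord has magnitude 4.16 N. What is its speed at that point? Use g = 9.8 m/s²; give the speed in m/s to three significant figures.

At the top, T + mg = mv²/r, so v = √(r(T/m + g)) = √(0.934 × (4.16/1.06 + 9.8)) = √(0.934 × 13.72) = √12.82 = 3.580 m/s.

3.58 m/s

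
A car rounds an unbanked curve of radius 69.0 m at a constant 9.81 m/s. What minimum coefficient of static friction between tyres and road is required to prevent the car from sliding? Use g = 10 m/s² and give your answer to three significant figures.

0.139

Friction provides the centripetal force: μ_s m g = m v²/r, so μ_s = v²/(g r) = (9.810)²/(10.0 × 69.0) = 96.24/690.0 = 0.1395.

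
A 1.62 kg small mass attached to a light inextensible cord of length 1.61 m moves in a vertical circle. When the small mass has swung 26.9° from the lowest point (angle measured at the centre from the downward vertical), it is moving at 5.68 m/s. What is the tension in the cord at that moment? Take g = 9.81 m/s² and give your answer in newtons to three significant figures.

46.6 N

Take the radial direction toward the centre of the circle as positive. The component of the weight along the string toward the centre is −mg cos φ (φ measured from the bottom), so Newton's second law along the string gives T − mg cos φ = m v²/r.
cos 26.9° = 0.8918, so T = m(v²/r + g cos φ) = 1.62 × ((5.68)²/1.61 + 9.81 × 0.8918) = 1.62 × (20.04 + (8.749)) = 1.62 × 28.79 = 46.64 N.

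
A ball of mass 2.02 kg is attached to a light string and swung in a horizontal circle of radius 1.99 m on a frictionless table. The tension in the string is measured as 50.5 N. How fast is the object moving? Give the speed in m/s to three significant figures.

7.05 m/s

T = m v²/r ⇒ v = √(T r / m) = √(50.5 × 1.99 / 2.02) = √49.75 = 7.053 m/s.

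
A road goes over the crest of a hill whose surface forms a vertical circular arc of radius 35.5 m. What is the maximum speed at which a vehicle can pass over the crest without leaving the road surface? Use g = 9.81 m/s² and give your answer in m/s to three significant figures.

18.7 m/s

At the crest the centre of the circle is below the vehicle, so the net downward (centripetal) force is mg − N = mv²/r.
The vehicle leaves the road when N → 0, giving v_max = √(g r) = √(9.81 × 35.5) = 18.66 m/s.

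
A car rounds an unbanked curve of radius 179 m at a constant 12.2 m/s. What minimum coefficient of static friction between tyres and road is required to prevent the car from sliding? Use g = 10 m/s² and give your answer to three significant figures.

Friction provides the centripetal force: μ_s m g = m v²/r, so μ_s = v²/(g r) = (12.20)²/(10.0 × 179) = 148.8/1790 = 0.08315.

0.0832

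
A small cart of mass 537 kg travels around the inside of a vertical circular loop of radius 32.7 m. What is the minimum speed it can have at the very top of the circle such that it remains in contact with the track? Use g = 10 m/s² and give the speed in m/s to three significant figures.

18.1 m/s

At the highest point the centre is directly below, so both the weight and N act inward: N + mg = mv²/r.
At minimum speed N → 0, so mg = mv_min²/r ⇒ v_min = √(g r) = √(10.0 × 32.7) = 18.08 m/s.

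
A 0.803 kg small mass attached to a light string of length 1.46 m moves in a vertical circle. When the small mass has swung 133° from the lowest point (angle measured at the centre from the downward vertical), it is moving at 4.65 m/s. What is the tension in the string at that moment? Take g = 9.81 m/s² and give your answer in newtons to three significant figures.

6.52 N

Take the radial direction toward the centre of the circle as positive. The component of the weight along the string toward the centre is −mg cos φ (φ measured from the bottom), so Newton's second law along the string gives T − mg cos φ = m v²/r.
cos 133° = -0.6820, so T = m(v²/r + g cos φ) = 0.803 × ((4.65)²/1.46 + 9.81 × -0.6820) = 0.803 × (14.81 + (-6.690)) = 0.803 × 8.120 = 6.520 N.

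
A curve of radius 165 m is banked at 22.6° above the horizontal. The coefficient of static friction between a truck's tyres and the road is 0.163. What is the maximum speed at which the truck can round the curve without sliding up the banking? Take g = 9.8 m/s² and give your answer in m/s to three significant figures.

31.7 m/s

At the maximum speed, friction acts down the slope at its limiting value f = μN. Radially (horizontal, toward centre): N sinθ + μN cosθ = mv²/r. Vertically: N cosθ − μN sinθ = mg.
Dividing: v² = r g (sinθ + μcosθ)/(cosθ − μsinθ).
sinθ + μcosθ = 0.3843 + 0.163×0.9232 = 0.5348; cosθ − μsinθ = 0.9232 − 0.163×0.3843 = 0.8606.
v² = 165 × 9.8 × 0.5348/0.8606 = 1005 m²/s², so v = 31.70 m/s.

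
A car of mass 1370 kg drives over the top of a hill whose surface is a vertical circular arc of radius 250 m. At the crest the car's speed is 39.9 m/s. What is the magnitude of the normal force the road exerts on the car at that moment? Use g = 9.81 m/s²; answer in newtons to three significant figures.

4720 N

At the crest the centripetal acceleration points downward (toward the centre of the arc), so mg − N = mv²/r.
N = m(g − v²/r) = 1370 × (9.81 − (39.9)²/250) = 1370 × (9.81 − 6.368) = 1370 × 3.442 = 4715 N.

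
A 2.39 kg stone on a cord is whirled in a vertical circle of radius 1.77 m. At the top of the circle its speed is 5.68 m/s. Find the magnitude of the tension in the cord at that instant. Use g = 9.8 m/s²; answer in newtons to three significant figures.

20.1 N

At the top, both T and the weight mg point inward (toward the centre), so T + mg = mv²/r.
T = m(v²/r − g) = 2.39 × ((5.68)²/1.77 − 9.8) = 2.39 × (18.23 − 9.8) = 2.39 × 8.427 = 20.14 N.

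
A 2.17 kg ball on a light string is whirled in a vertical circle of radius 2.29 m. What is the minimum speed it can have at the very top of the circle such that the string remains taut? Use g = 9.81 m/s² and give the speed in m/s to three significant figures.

At the top, both weight mg and T point toward the centre: T + mg = mv²/r.
At minimum speed T → 0, so mg = mv_min²/r ⇒ v_min = √(g r) = √(9.81 × 2.29) = 4.740 m/s.

4.74 m/s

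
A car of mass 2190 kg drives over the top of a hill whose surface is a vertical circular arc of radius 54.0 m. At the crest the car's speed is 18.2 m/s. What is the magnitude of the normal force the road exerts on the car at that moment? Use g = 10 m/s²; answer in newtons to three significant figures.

8470 N

At the crest the centripetal acceleration points downward (toward the centre of the arc), so mg − N = mv²/r.
N = m(g − v²/r) = 2190 × (10.0 − (18.2)²/54.0) = 2190 × (10.0 − 6.134) = 2190 × 3.866 = 8466 N.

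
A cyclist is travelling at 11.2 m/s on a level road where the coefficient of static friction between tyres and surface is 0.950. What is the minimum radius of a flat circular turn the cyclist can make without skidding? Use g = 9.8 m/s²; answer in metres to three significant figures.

13.5 m

At the limit, μ_s m g = m v²/r, so r_min = v²/(μ_s g) = (11.2)²/(0.950 × 9.8) = 125.4/9.310 = 13.47 m.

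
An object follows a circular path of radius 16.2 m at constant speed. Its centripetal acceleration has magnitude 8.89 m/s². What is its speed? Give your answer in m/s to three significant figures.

12.0 m/s

a_c = v²/r ⇒ v = √(a_c · r) = √(8.89 × 16.2) = √144.0 = 12.00 m/s.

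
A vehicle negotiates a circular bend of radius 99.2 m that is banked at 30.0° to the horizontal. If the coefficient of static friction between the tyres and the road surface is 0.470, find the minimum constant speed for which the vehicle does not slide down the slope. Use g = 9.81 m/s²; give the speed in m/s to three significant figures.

9.06 m/s

At the minimum speed, friction acts up the slope at its limiting value f = μN. Radially (horizontal, toward centre): N sinθ − μN cosθ = mv²/r. Vertically: N cosθ + μN sinθ = mg.
Dividing: v² = r g (sinθ − μcosθ)/(cosθ + μsinθ).
sinθ − μcosθ = 0.5000 − 0.470×0.8660 = 0.09297; cosθ + μsinθ = 0.8660 + 0.470×0.5000 = 1.101.
v² = 99.2 × 9.81 × 0.09297/1.101 = 82.17 m²/s², so v = 9.065 m/s.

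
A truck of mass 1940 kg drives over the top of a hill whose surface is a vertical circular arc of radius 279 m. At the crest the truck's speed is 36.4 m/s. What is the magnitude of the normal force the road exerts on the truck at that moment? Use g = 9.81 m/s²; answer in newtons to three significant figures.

At the crest the centripetal acceleration points downward (toward the centre of the arc), so mg − N = mv²/r.
N = m(g − v²/r) = 1940 × (9.81 − (36.4)²/279) = 1940 × (9.81 − 4.749) = 1940 × 5.061 = 9818 N.

9820 N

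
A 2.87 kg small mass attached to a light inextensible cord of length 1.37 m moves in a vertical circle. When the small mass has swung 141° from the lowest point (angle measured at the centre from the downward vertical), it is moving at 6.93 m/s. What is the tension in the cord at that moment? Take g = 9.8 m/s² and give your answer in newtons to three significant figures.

78.7 N

Take the radial direction toward the centre of the circle as positive. The component of the weight along the string toward the centre is −mg cos φ (φ measured from the bottom), so Newton's second law along the string gives T − mg cos φ = m v²/r.
cos 141° = -0.7771, so T = m(v²/r + g cos φ) = 2.87 × ((6.93)²/1.37 + 9.8 × -0.7771) = 2.87 × (35.05 + (-7.616)) = 2.87 × 27.44 = 78.75 N.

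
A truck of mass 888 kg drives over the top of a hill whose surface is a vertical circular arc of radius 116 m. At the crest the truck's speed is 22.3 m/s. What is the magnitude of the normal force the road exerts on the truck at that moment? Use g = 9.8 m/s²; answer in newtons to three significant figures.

At the crest the centripetal acceleration points downward (toward the centre of the arc), so mg − N = mv²/r.
N = m(g − v²/r) = 888 × (9.8 − (22.3)²/116) = 888 × (9.8 − 4.287) = 888 × 5.513 = 4896 N.

4900 N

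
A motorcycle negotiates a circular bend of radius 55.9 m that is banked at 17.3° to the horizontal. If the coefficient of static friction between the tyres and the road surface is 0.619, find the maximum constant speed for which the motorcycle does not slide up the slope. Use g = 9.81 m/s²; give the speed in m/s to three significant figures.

25.1 m/s

At the maximum speed, friction acts down the slope at its limiting value f = μN. Radially (horizontal, toward centre): N sinθ + μN cosθ = mv²/r. Vertically: N cosθ − μN sinθ = mg.
Dividing: v² = r g (sinθ + μcosθ)/(cosθ − μsinθ).
sinθ + μcosθ = 0.2974 + 0.619×0.9548 = 0.8884; cosθ − μsinθ = 0.9548 − 0.619×0.2974 = 0.7707.
v² = 55.9 × 9.81 × 0.8884/0.7707 = 632.1 m²/s², so v = 25.14 m/s.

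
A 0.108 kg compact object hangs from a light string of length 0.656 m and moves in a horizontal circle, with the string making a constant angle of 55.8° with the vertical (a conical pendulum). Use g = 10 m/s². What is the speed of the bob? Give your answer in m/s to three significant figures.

2.83 m/s

The radius of the circle is r = L sinθ = 0.656 × sin 55.8° = 0.5426 m.
Horizontally T sinθ = mv²/r and vertically T cosθ = mg, so tanθ = v²/(rg).
v = √(r g tanθ) = √(0.5426 × 10.0 × 1.471) = √7.984 = 2.826 m/s.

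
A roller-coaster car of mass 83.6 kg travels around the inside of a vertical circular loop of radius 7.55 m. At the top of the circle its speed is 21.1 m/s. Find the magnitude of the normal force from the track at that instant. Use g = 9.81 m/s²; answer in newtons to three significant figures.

4110 N

At the top, both N and the weight mg point inward (toward the centre), so N + mg = mv²/r.
N = m(v²/r − g) = 83.6 × ((21.1)²/7.55 − 9.81) = 83.6 × (58.97 − 9.81) = 83.6 × 49.16 = 4110 N.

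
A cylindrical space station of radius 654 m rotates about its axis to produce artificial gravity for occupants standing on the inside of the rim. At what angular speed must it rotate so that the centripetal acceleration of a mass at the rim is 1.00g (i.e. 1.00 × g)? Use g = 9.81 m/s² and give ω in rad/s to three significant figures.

Centripetal acceleration a_c = ω²r. Setting ω²r = 1.00g:
ω = √(1.00g / r) = √(1.00 × 9.81 / 654) = √0.01500 = 0.1225 rad/s.

0.122 rad/s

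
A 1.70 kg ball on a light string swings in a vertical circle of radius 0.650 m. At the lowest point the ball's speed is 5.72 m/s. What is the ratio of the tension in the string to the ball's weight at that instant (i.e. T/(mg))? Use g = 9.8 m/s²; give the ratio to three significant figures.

6.14

At the bottom, T − mg = mv²/r, so T = m(v²/r + g) and T/(mg) = v²/(rg) + 1 = (5.72)²/(0.650 × 9.8) + 1 = 5.136 + 1 = 6.136.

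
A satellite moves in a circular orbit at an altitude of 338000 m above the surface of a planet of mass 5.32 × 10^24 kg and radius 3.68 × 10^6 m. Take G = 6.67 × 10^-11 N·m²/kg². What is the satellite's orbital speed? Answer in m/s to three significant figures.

Orbital radius r = R + h = 3.68 × 10^6 + 338000 = 4.018 × 10^6 m.
Gravity supplies the centripetal force: G M m / r² = m v² / r, so v = √(GM/r).
v = √(6.67 × 10^-11 × 5.32 × 10^24 / 4.018 × 10^6) = √(8.831 × 10^7) = 9398 m/s.

9400 m/s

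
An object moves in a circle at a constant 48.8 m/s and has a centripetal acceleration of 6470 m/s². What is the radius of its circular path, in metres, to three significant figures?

a_c = v²/r ⇒ r = v²/a_c = (48.8)²/6470 = 2381/6470 = 0.3681 m.

0.368 m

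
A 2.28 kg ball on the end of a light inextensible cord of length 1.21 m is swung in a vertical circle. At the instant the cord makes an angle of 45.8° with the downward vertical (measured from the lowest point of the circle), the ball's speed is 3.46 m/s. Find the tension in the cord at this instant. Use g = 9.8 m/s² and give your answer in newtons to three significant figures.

Take the radial direction toward the centre of the circle as positive. The component of the weight along the string toward the centre is −mg cos φ (φ measured from the bottom), so Newton's second law along the string gives T − mg cos φ = m v²/r.
cos 45.8° = 0.6972, so T = m(v²/r + g cos φ) = 2.28 × ((3.46)²/1.21 + 9.8 × 0.6972) = 2.28 × (9.894 + (6.832)) = 2.28 × 16.73 = 38.14 N.

38.1 N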